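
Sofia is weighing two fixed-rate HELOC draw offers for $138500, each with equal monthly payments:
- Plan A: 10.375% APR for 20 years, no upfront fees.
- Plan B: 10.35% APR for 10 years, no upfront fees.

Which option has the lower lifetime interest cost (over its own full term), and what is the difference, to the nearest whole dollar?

Plan A: at 10.375% the monthly rate is 0.0086458, so the payment is 138,500 × 0.0086458 / (1 − 1.0086458^−240) = $1,371.15.
Total interest on Plan A = 240 × $1,371.15 − $138,500 = $190,576.00.
Plan B: at 10.35% the monthly rate is 0.0086250, so the payment is 138,500 × 0.0086250 / (1 − 1.0086250^−120) = $1,857.24.
Total interest on Plan B = 120 × $1,857.24 − $138,500 = $84,368.80.
Plan B is lower by $106,207.20.

Plan B by $106,207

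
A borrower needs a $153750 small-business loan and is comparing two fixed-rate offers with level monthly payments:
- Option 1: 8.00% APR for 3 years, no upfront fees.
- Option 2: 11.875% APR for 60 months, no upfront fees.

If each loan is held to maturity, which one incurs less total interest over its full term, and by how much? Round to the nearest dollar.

Option 1: at 8.00% the monthly rate is 0.0066667, so the payment is 153,750 × 0.0066667 / (1 − 1.0066667^−36) = $4,817.97.
Total interest on Option 1 = 36 × $4,817.97 − $153,750 = $19,696.92.
Option 2: monthly rate = 11.875%/12 = 0.0098958; payment = 153,750 × 0.0098958 / (1 − (1+0.0098958)^−60) = $3,410.38.
Total interest on Option 2 = 60 × $3,410.38 − $153,750 = $50,872.80.
Option 1 is lower by $31,175.88.

Option 1 by $31,176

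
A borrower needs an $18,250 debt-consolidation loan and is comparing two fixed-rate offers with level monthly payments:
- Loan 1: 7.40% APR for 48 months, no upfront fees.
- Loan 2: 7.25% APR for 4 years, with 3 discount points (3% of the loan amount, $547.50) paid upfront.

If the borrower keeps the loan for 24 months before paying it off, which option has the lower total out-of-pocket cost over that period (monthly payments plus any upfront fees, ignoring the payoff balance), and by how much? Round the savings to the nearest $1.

Loan 1 by $517

Loan 1: monthly rate = 7.4%/12 = 0.0061667; payment = 18,250 × 0.0061667 / (1 − (1+0.0061667)^−48) = $440.41.
Loan 2: monthly rate = 7.25%/12 = 0.0060417; payment = 18,250 × 0.0060417 / (1 − (1+0.0060417)^−48) = $439.14.
Over 24 months: Loan 1 costs 24 × $440.41 = $10,569.84; Loan 2 costs 24 × $439.14 + $547.50 = $11,086.86.
Loan 1 is cheaper by $11,086.86 − $10,569.84 = $517.02.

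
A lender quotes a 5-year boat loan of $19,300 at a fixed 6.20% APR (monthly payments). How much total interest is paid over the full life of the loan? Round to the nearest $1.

$3,195

At 6.20% the monthly rate is 0.0051667, so the payment is 19,300 × 0.0051667 / (1 − 1.0051667^−60) = $374.92.
Total paid = 60 × $374.92 = $22,495.20; interest = $22,495.20 − $19,300 = $3,195.20.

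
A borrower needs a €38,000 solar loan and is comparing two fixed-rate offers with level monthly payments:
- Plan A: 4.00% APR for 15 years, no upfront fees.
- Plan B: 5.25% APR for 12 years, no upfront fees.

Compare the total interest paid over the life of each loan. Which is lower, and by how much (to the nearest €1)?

Plan A by €704

Plan A: monthly rate = 4%/12 = 0.0033333; payment = 38,000 × 0.0033333 / (1 − (1+0.0033333)^−180) = €281.08.
Total interest on Plan A = 180 × €281.08 − €38,000 = €12,594.40.
Plan B: monthly rate = 5.25%/12 = 0.0043750; payment = 38,000 × 0.0043750 / (1 − (1+0.0043750)^−144) = €356.24.
Total interest on Plan B = 144 × €356.24 − €38,000 = €13,298.56.
Plan A is lower by €704.16.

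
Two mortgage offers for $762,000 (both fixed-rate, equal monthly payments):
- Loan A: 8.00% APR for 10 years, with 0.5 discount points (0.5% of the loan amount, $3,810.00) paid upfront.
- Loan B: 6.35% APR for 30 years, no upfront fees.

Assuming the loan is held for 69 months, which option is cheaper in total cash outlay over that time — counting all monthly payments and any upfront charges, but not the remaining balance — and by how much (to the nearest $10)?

Loan A: monthly rate = 8%/12 = 0.0066667; payment = 762,000 × 0.0066667 / (1 − (1+0.0066667)^−120) = $9,245.16.
Loan B: at 6.35% the monthly rate is 0.0052917, so the payment is 762,000 × 0.0052917 / (1 − 1.0052917^−360) = $4,741.44.
Over 69 months: Loan A costs 69 × $9,245.16 + $3,810.00 = $641,726.04; Loan B costs 69 × $4,741.44 = $327,159.36.
Loan B is cheaper by $641,726.04 − $327,159.36 = $314,566.68.

Loan B by $314,570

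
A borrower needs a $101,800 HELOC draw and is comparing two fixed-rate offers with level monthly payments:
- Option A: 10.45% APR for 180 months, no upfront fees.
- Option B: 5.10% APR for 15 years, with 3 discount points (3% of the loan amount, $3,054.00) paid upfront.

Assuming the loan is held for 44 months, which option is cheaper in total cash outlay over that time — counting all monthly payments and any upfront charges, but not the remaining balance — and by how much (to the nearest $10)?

Option A: at 10.45% the monthly rate is 0.0087083, so the payment is 101,800 × 0.0087083 / (1 − 1.0087083^−180) = $1,122.14.
Option B: monthly rate = 5.1%/12 = 0.0042500; payment = 101,800 × 0.0042500 / (1 − (1+0.0042500)^−180) = $810.34.
Over 44 months: Option A costs 44 × $1,122.14 = $49,374.16; Option B costs 44 × $810.34 + $3,054.00 = $38,708.96.
Option B is cheaper by $49,374.16 − $38,708.96 = $10,665.20.

Option B by $10,670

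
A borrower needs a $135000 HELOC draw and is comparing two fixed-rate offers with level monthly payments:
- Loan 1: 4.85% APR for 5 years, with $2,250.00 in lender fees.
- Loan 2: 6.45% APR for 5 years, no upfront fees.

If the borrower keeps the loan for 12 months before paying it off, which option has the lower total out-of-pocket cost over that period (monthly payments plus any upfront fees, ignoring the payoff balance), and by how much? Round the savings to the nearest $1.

Loan 1: at 4.85% the monthly rate is 0.0040417, so the payment is 135,000 × 0.0040417 / (1 − 1.0040417^−60) = $2,538.35.
Loan 2: at 6.45% the monthly rate is 0.0053750, so the payment is 135,000 × 0.0053750 / (1 − 1.0053750^−60) = $2,638.27.
Over 12 months: Loan 1 costs 12 × $2,538.35 + $2,250.00 = $32,710.20; Loan 2 costs 12 × $2,638.27 = $31,659.24.
Loan 2 is cheaper by $32,710.20 − $31,659.24 = $1,050.96.

Loan 2 by $1,051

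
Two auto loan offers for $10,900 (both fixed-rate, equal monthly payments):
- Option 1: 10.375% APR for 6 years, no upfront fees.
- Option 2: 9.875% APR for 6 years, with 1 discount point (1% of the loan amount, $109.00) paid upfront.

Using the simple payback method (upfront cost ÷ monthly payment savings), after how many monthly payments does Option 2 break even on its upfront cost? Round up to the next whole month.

Option 1: at 10.375% the monthly rate is 0.0086458, so the payment is 10,900 × 0.0086458 / (1 − 1.0086458^−72) = $204.00.
Option 2: at 9.875% the monthly rate is 0.0082292, so the payment is 10,900 × 0.0082292 / (1 − 1.0082292^−72) = $201.25.
Monthly savings = $204.00 − $201.25 = $2.75.
Break-even = $109.00 / $2.75 = 39.64 → 40 months.

40 months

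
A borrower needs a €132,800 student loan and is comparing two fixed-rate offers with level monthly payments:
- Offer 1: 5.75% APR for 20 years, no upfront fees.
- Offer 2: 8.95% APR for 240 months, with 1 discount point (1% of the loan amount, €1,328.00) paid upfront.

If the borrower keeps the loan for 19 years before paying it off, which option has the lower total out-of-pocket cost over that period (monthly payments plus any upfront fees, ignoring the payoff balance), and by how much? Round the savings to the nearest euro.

Offer 1 by €60,198

Offer 1: monthly rate = 5.75%/12 = 0.0047917; payment = 132,800 × 0.0047917 / (1 − (1+0.0047917)^−240) = €932.37.
Offer 2: monthly rate = 8.95%/12 = 0.0074583; payment = 132,800 × 0.0074583 / (1 − (1+0.0074583)^−240) = €1,190.57.
Over 228 months: Offer 1 costs 228 × €932.37 = €212,580.36; Offer 2 costs 228 × €1,190.57 + €1,328.00 = €272,777.96.
Offer 1 is cheaper by €272,777.96 − €212,580.36 = €60,197.60.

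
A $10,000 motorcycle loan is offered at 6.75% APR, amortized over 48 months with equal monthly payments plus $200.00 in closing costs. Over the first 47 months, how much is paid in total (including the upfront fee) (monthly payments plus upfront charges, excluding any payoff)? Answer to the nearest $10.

$11,400

At 6.75% the monthly rate is 0.0056250, so the payment is 10,000 × 0.0056250 / (1 − 1.0056250^−48) = $238.30.
Total outlay = 47 × $238.30 + $200.00 = $11,400.10.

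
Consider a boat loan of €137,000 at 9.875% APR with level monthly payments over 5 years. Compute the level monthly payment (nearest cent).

Monthly rate = 9.875%/12 = 0.0082292; payment = 137,000 × 0.0082292 / (1 − (1+0.0082292)^−60) = €2,902.43.

€2,902.43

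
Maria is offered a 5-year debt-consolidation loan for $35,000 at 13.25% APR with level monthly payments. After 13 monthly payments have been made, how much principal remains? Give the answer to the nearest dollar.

With monthly rate i = 13.25%/12 = 0.0110417, the balance after k of n payments is P · [(1+i)^n − (1+i)^k] / [(1+i)^n − 1].
(1+0.0110417)^60 = 1.93260561 and (1+0.0110417)^13 = 1.15344715, so the balance is 35,000 × (1.93260561 − 1.15344715) / (1.93260561 − 1) = $29,241.24.

$29,241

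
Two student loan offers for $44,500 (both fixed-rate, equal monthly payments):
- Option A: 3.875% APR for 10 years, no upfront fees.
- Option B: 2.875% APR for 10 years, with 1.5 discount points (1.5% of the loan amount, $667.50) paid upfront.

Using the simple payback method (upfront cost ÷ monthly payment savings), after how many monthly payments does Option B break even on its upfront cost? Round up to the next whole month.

33 months

Option A: monthly rate = 3.875%/12 = 0.0032292; payment = 44,500 × 0.0032292 / (1 − (1+0.0032292)^−120) = $447.90.
Option B: monthly rate = 2.875%/12 = 0.0023958; payment = 44,500 × 0.0023958 / (1 − (1+0.0023958)^−120) = $427.13.
Monthly savings = $447.90 − $427.13 = $20.77.
Break-even = $667.50 / $20.77 = 32.14 → 33 months.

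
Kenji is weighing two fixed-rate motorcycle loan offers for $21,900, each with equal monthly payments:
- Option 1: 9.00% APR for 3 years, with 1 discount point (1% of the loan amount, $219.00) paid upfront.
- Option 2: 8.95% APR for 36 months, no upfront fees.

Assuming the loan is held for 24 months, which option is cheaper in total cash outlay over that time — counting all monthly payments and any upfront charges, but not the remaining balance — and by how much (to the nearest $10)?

Option 2 by $230

Option 1: at 9.00% the monthly rate is 0.0075000, so the payment is 21,900 × 0.0075000 / (1 − 1.0075000^−36) = $696.41.
Option 2: monthly rate = 8.95%/12 = 0.0074583; payment = 21,900 × 0.0074583 / (1 − (1+0.0074583)^−36) = $695.90.
Over 24 months: Option 1 costs 24 × $696.41 + $219.00 = $16,932.84; Option 2 costs 24 × $695.90 = $16,701.60.
Option 2 is cheaper by $16,932.84 − $16,701.60 = $231.24.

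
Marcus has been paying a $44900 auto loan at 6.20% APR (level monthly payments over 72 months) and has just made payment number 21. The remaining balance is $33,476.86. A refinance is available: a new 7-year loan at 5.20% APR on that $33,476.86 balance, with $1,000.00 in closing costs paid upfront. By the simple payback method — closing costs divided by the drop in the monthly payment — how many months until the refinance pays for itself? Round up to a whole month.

4 months

Current payment = 44,900 × 6.2%/12 / (1 − (1+0.0051667)^−72) = $748.37.
Refinanced payment = 33,476.86 × 0.0043333 / (1 − (1+0.0043333)^−84) = $476.31.
Monthly savings = $748.37 − $476.31 = $272.06.
Break-even = $1,000.00 / $272.06 = 3.68 → 4 months.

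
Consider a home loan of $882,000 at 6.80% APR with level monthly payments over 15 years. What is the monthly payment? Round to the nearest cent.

At 6.80% the monthly rate is 0.0056667, so the payment is 882,000 × 0.0056667 / (1 − 1.0056667^−180) = $7,829.37.

$7,829.37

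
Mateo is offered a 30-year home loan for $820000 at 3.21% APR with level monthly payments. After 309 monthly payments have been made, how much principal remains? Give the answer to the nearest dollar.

$169,066

With monthly rate i = 3.21%/12 = 0.0026750, the balance after k of n payments is P · [(1+i)^n − (1+i)^k] / [(1+i)^n − 1].
(1+0.0026750)^360 = 2.61617749 and (1+0.0026750)^309 = 2.28295675, so the balance is 820,000 × (2.61617749 − 2.28295675) / (2.61617749 − 1) = $169,066.21.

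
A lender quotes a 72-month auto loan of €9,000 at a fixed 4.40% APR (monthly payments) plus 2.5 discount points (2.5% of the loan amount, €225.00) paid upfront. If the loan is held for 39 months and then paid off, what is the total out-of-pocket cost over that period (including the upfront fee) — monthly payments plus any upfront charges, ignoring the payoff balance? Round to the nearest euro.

At 4.40% the monthly rate is 0.0036667, so the payment is 9,000 × 0.0036667 / (1 − 1.0036667^−72) = €142.45.
Total outlay = 39 × €142.45 + €225.00 = €5,780.55.

€5,781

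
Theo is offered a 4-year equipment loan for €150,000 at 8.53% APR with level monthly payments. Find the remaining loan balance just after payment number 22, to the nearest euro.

€87,536

With monthly rate i = 8.53%/12 = 0.0071083, the balance after k of n payments is P · [(1+i)^n − (1+i)^k] / [(1+i)^n − 1].
(1+0.0071083)^48 = 1.40493780 and (1+0.0071083)^22 = 1.16862768, so the balance is 150,000 × (1.40493780 − 1.16862768) / (1.40493780 − 1) = €87,535.71.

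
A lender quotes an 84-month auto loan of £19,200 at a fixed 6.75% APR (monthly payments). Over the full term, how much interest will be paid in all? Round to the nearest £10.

£4,940

At 6.75% the monthly rate is 0.0056250, so the payment is 19,200 × 0.0056250 / (1 − 1.0056250^−84) = £287.44.
Total paid = 84 × £287.44 = £24,144.96; interest = £24,144.96 − £19,200 = £4,944.96.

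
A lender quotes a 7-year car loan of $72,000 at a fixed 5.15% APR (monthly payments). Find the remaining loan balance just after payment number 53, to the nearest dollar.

$29,627

With monthly rate i = 5.15%/12 = 0.0042917, the balance after k of n payments is P · [(1+i)^n − (1+i)^k] / [(1+i)^n − 1].
(1+0.0042917)^84 = 1.43294051 and (1+0.0042917)^53 = 1.25479428, so the balance is 72,000 × (1.43294051 − 1.25479428) / (1.43294051 − 1) = $29,626.54.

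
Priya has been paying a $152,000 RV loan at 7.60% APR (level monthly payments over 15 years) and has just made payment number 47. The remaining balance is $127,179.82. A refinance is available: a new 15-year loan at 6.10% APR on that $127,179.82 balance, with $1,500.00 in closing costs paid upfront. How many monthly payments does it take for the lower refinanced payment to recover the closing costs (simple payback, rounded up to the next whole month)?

Current payment = 152,000 × 7.6%/12 / (1 − (1+0.0063333)^−180) = $1,417.71.
Refinanced payment = 127,179.82 × 0.0050833 / (1 − (1+0.0050833)^−180) = $1,080.10.
Monthly savings = $1,417.71 − $1,080.10 = $337.61.
Break-even = $1,500.00 / $337.61 = 4.44 → 5 months.

5 months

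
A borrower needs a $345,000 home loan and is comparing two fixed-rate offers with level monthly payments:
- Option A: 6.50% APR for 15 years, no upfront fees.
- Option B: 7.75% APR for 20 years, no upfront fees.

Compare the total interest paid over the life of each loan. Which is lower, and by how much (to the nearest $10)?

Option A: monthly rate = 6.5%/12 = 0.0054167; payment = 345,000 × 0.0054167 / (1 − (1+0.0054167)^−180) = $3,005.32.
Total interest on Option A = 180 × $3,005.32 − $345,000 = $195,957.60.
Option B: monthly rate = 7.75%/12 = 0.0064583; payment = 345,000 × 0.0064583 / (1 − (1+0.0064583)^−240) = $2,832.27.
Total interest on Option B = 240 × $2,832.27 − $345,000 = $334,744.80.
Option A is lower by $138,787.20.

Option A by $138,790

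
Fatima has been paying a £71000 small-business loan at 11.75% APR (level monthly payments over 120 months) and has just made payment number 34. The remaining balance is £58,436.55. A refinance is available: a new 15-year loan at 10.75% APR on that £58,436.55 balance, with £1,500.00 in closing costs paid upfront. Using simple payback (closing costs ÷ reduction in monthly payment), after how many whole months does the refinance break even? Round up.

5 months

Current payment = 71,000 × 11.75%/12 / (1 − (1+0.0097917)^−120) = £1,008.41.
Refinanced payment = 58,436.55 × 0.0089583 / (1 − (1+0.0089583)^−180) = £655.04.
Monthly savings = £1,008.41 − £655.04 = £353.37.
Break-even = £1,500.00 / £353.37 = 4.24 → 5 months.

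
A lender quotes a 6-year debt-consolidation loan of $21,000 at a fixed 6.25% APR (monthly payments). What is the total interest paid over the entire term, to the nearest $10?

$4,240

Monthly rate = 6.25%/12 = 0.0052083; payment = 21,000 × 0.0052083 / (1 − (1+0.0052083)^−72) = $350.51.
Total paid = 72 × $350.51 = $25,236.72; interest = $25,236.72 − $21,000 = $4,236.72.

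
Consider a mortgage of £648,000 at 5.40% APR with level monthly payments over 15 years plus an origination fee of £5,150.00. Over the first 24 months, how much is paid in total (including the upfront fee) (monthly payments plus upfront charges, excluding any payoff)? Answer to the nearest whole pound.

Monthly rate = 5.4%/12 = 0.0045000; payment = 648,000 × 0.0045000 / (1 − (1+0.0045000)^−180) = £5,260.38.
Total outlay = 24 × £5,260.38 + £5,150.00 = £131,399.12.

£131,399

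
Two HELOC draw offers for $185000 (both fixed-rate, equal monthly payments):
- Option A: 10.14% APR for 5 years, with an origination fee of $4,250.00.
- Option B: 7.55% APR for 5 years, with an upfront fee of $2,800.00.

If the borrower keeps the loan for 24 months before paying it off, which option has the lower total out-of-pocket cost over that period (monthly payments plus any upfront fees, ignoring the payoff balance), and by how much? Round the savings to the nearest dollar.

Option A: monthly rate = 10.14%/12 = 0.0084500; payment = 185,000 × 0.0084500 / (1 − (1+0.0084500)^−60) = $3,943.46.
Option B: monthly rate = 7.55%/12 = 0.0062917; payment = 185,000 × 0.0062917 / (1 − (1+0.0062917)^−60) = $3,711.42.
Over 24 months: Option A costs 24 × $3,943.46 + $4,250.00 = $98,893.04; Option B costs 24 × $3,711.42 + $2,800.00 = $91,874.08.
Option B is cheaper by $98,893.04 − $91,874.08 = $7,018.96.

Option B by $7,019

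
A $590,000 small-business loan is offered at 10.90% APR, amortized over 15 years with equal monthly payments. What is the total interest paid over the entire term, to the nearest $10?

$610,410

At 10.90% the monthly rate is 0.0090833, so the payment is 590,000 × 0.0090833 / (1 − 1.0090833^−180) = $6,668.92.
Total paid = 180 × $6,668.92 = $1,200,405.60; interest = $1,200,405.60 − $590,000 = $610,405.60.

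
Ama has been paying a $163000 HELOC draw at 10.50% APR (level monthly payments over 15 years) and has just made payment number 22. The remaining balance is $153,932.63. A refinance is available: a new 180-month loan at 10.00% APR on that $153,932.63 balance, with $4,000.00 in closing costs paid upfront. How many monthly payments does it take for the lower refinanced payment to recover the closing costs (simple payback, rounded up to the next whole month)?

28 months

Current payment = 163,000 × 10.5%/12 / (1 − (1+0.0087500)^−180) = $1,801.80.
Refinanced payment = 153,932.63 × 0.0083333 / (1 − (1+0.0083333)^−180) = $1,654.17.
Monthly savings = $1,801.80 − $1,654.17 = $147.63.
Break-even = $4,000.00 / $147.63 = 27.09 → 28 months.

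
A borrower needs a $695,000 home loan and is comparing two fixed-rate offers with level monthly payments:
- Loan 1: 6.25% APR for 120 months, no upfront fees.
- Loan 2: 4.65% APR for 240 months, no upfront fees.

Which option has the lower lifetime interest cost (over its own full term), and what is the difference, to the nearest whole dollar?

Loan 1: monthly rate = 6.25%/12 = 0.0052083; payment = 695,000 × 0.0052083 / (1 − (1+0.0052083)^−120) = $7,803.47.
Total interest on Loan 1 = 120 × $7,803.47 − $695,000 = $241,416.40.
Loan 2: monthly rate = 4.65%/12 = 0.0038750; payment = 695,000 × 0.0038750 / (1 − (1+0.0038750)^−240) = $4,453.39.
Total interest on Loan 2 = 240 × $4,453.39 − $695,000 = $373,813.60.
Loan 1 is lower by $132,397.20.

Loan 1 by $132,397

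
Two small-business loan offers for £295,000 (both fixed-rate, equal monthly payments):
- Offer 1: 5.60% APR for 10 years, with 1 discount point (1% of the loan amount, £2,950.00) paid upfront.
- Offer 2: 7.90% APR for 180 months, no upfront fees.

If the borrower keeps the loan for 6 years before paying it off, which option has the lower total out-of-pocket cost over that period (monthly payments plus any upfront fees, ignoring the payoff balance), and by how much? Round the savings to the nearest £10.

Offer 1: monthly rate = 5.6%/12 = 0.0046667; payment = 295,000 × 0.0046667 / (1 − (1+0.0046667)^−120) = £3,216.16.
Offer 2: monthly rate = 7.9%/12 = 0.0065833; payment = 295,000 × 0.0065833 / (1 − (1+0.0065833)^−180) = £2,802.17.
Over 72 months: Offer 1 costs 72 × £3,216.16 + £2,950.00 = £234,513.52; Offer 2 costs 72 × £2,802.17 = £201,756.24.
Offer 2 is cheaper by £234,513.52 − £201,756.24 = £32,757.28.

Offer 2 by £32,760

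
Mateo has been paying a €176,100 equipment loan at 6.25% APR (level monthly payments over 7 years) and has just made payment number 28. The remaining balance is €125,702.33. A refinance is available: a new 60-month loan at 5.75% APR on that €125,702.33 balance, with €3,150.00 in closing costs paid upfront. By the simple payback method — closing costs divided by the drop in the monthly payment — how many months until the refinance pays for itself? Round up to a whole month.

Current payment = 176,100 × 6.25%/12 / (1 − (1+0.0052083)^−84) = €2,593.72.
Refinanced payment = 125,702.33 × 0.0047917 / (1 − (1+0.0047917)^−60) = €2,415.59.
Monthly savings = €2,593.72 − €2,415.59 = €178.13.
Break-even = €3,150.00 / €178.13 = 17.68 → 18 months.

18 months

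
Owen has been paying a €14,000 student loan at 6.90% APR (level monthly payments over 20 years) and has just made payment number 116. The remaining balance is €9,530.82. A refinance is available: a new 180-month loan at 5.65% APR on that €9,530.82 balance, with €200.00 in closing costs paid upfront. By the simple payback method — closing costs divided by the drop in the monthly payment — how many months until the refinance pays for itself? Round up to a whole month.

7 months

Current payment = 14,000 × 6.9%/12 / (1 − (1+0.0057500)^−240) = €107.70.
Refinanced payment = 9,530.82 × 0.0047083 / (1 − (1+0.0047083)^−180) = €78.64.
Monthly savings = €107.70 − €78.64 = €29.06.
Break-even = €200.00 / €29.06 = 6.88 → 7 months.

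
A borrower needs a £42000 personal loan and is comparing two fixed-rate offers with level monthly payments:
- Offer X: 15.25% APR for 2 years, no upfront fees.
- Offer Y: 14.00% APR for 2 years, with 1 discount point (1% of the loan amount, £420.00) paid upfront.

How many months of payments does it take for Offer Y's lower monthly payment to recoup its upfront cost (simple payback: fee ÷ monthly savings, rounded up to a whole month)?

17 months

Offer X: at 15.25% the monthly rate is 0.0127083, so the payment is 42,000 × 0.0127083 / (1 − 1.0127083^−24) = £2,041.43.
Offer Y: at 14.00% the monthly rate is 0.0116667, so the payment is 42,000 × 0.0116667 / (1 − 1.0116667^−24) = £2,016.54.
Monthly savings = £2,041.43 − £2,016.54 = £24.89.
Break-even = £420.00 / £24.89 = 16.87 → 17 months.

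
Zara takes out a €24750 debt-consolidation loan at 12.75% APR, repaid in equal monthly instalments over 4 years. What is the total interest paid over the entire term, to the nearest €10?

€6,970

At 12.75% the monthly rate is 0.0106250, so the payment is 24,750 × 0.0106250 / (1 − 1.0106250^−48) = €660.91.
Total paid = 48 × €660.91 = €31,723.68; interest = €31,723.68 − €24,750 = €6,973.68.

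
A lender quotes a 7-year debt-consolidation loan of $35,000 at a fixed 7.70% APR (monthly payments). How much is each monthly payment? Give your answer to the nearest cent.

$540.30

Monthly rate = 7.7%/12 = 0.0064167; payment = 35,000 × 0.0064167 / (1 − (1+0.0064167)^−84) = $540.30.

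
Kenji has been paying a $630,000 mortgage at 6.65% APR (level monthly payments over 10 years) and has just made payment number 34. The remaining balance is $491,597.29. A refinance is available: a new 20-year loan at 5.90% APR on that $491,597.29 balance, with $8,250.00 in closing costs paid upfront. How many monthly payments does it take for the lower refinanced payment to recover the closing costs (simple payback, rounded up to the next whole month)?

Current payment = 630,000 × 6.65%/12 / (1 − (1+0.0055417)^−120) = $7,201.70.
Refinanced payment = 491,597.29 × 0.0049167 / (1 − (1+0.0049167)^−240) = $3,493.65.
Monthly savings = $7,201.70 − $3,493.65 = $3,708.05.
Break-even = $8,250.00 / $3,708.05 = 2.22 → 3 months.

3 months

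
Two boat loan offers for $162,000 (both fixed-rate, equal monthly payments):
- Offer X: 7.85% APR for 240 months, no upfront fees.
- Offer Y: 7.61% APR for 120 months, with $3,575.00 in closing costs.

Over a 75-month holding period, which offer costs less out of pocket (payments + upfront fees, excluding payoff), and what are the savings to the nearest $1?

Offer X: monthly rate = 7.85%/12 = 0.0065417; payment = 162,000 × 0.0065417 / (1 − (1+0.0065417)^−240) = $1,339.95.
Offer Y: monthly rate = 7.61%/12 = 0.0063417; payment = 162,000 × 0.0063417 / (1 − (1+0.0063417)^−120) = $1,932.28.
Over 75 months: Offer X costs 75 × $1,339.95 = $100,496.25; Offer Y costs 75 × $1,932.28 + $3,575.00 = $148,496.00.
Offer X is cheaper by $148,496.00 − $100,496.25 = $47,999.75.

Offer X by $48,000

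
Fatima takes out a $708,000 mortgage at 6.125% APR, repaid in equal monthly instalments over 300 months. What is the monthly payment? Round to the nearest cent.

$4,615.90

Monthly rate = 6.125%/12 = 0.0051042; payment = 708,000 × 0.0051042 / (1 − (1+0.0051042)^−300) = $4,615.90.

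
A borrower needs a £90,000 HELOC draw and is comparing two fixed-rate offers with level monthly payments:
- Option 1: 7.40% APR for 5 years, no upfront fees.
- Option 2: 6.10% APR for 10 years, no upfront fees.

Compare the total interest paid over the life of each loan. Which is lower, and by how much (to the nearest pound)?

Option 1: monthly rate = 7.4%/12 = 0.0061667; payment = 90,000 × 0.0061667 / (1 − (1+0.0061667)^−60) = £1,799.14.
Total interest on Option 1 = 60 × £1,799.14 − £90,000 = £17,948.40.
Option 2: at 6.10% the monthly rate is 0.0050833, so the payment is 90,000 × 0.0050833 / (1 − 1.0050833^−120) = £1,003.71.
Total interest on Option 2 = 120 × £1,003.71 − £90,000 = £30,445.20.
Option 1 is lower by £12,496.80.

Option 1 by £12,497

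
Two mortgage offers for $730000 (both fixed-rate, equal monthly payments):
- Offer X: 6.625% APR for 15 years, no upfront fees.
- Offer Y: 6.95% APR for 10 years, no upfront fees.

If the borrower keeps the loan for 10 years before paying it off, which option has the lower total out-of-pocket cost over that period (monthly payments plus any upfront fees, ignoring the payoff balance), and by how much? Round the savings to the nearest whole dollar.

Offer X: monthly rate = 6.625%/12 = 0.0055208; payment = 730,000 × 0.0055208 / (1 − (1+0.0055208)^−180) = $6,409.35.
Offer Y: at 6.95% the monthly rate is 0.0057917, so the payment is 730,000 × 0.0057917 / (1 − 1.0057917^−120) = $8,457.12.
Over 120 months: Offer X costs 120 × $6,409.35 = $769,122.00; Offer Y costs 120 × $8,457.12 = $1,014,854.40.
Offer X is cheaper by $1,014,854.40 − $769,122.00 = $245,732.40.

Offer X by $245,732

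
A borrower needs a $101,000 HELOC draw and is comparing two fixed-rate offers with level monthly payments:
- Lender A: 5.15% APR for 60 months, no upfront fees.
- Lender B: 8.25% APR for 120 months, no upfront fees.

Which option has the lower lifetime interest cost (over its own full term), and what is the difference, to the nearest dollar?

Lender A: at 5.15% the monthly rate is 0.0042917, so the payment is 101,000 × 0.0042917 / (1 − 1.0042917^−60) = $1,912.94.
Total interest on Lender A = 60 × $1,912.94 − $101,000 = $13,776.40.
Lender B: at 8.25% the monthly rate is 0.0068750, so the payment is 101,000 × 0.0068750 / (1 − 1.0068750^−120) = $1,238.79.
Total interest on Lender B = 120 × $1,238.79 − $101,000 = $47,654.80.
Lender A is lower by $33,878.40.

Lender A by $33,878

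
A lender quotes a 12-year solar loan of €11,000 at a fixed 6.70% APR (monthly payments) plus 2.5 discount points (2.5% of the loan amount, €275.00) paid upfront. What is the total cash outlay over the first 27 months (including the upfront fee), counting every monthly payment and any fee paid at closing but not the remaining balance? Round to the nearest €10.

€3,280

Monthly rate = 6.7%/12 = 0.0055833; payment = 11,000 × 0.0055833 / (1 − (1+0.0055833)^−144) = €111.37.
Total outlay = 27 × €111.37 + €275.00 = €3,281.99.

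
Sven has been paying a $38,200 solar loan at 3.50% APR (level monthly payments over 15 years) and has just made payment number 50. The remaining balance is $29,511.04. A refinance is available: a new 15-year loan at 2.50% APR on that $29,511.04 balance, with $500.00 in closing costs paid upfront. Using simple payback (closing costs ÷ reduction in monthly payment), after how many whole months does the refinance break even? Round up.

7 months

Current payment = 38,200 × 3.5%/12 / (1 − (1+0.0029167)^−180) = $273.09.
Refinanced payment = 29,511.04 × 0.0020833 / (1 − (1+0.0020833)^−180) = $196.78.
Monthly savings = $273.09 − $196.78 = $76.31.
Break-even = $500.00 / $76.31 = 6.55 → 7 months.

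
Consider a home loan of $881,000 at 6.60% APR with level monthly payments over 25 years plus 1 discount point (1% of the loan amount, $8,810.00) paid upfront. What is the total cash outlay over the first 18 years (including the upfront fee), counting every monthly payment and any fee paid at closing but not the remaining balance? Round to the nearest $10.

At 6.60% the monthly rate is 0.0055000, so the payment is 881,000 × 0.0055000 / (1 − 1.0055000^−300) = $6,003.74.
Total outlay = 216 × $6,003.74 + $8,810.00 = $1,305,617.84.

$1,305,620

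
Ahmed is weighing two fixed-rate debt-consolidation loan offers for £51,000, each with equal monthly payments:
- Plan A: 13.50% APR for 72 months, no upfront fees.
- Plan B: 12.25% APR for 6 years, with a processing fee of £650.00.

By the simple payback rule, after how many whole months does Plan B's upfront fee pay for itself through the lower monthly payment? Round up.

Plan A: monthly rate = 13.5%/12 = 0.0112500; payment = 51,000 × 0.0112500 / (1 − (1+0.0112500)^−72) = £1,037.29.
Plan B: at 12.25% the monthly rate is 0.0102083, so the payment is 51,000 × 0.0102083 / (1 − 1.0102083^−72) = £1,003.70.
Monthly savings = £1,037.29 − £1,003.70 = £33.59.
Break-even = £650.00 / £33.59 = 19.35 → 20 months.

20 months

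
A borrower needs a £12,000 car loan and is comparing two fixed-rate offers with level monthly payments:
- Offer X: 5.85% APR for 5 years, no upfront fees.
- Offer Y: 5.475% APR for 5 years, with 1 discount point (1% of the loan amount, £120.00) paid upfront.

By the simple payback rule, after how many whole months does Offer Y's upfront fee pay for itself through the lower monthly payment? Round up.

Offer X: monthly rate = 5.85%/12 = 0.0048750; payment = 12,000 × 0.0048750 / (1 − (1+0.0048750)^−60) = £231.16.
Offer Y: monthly rate = 5.475%/12 = 0.0045625; payment = 12,000 × 0.0045625 / (1 − (1+0.0045625)^−60) = £229.08.
Monthly savings = £231.16 − £229.08 = £2.08.
Break-even = £120.00 / £2.08 = 57.69 → 58 months.

58 months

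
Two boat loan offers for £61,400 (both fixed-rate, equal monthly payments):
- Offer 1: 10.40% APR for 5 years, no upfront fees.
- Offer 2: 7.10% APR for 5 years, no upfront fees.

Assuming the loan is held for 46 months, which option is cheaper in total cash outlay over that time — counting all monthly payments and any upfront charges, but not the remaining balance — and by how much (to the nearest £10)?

Offer 1: monthly rate = 10.4%/12 = 0.0086667; payment = 61,400 × 0.0086667 / (1 − (1+0.0086667)^−60) = £1,316.69.
Offer 2: monthly rate = 7.1%/12 = 0.0059167; payment = 61,400 × 0.0059167 / (1 − (1+0.0059167)^−60) = £1,218.69.
Over 46 months: Offer 1 costs 46 × £1,316.69 = £60,567.74; Offer 2 costs 46 × £1,218.69 = £56,059.74.
Offer 2 is cheaper by £60,567.74 − £56,059.74 = £4,508.00.

Offer 2 by £4,510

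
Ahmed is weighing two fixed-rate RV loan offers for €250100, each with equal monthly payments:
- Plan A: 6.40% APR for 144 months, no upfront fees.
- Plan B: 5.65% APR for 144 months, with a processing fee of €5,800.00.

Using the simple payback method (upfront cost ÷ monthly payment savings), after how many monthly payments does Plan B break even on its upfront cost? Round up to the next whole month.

Plan A: monthly rate = 6.4%/12 = 0.0053333; payment = 250,100 × 0.0053333 / (1 − (1+0.0053333)^−144) = €2,492.69.
Plan B: at 5.65% the monthly rate is 0.0047083, so the payment is 250,100 × 0.0047083 / (1 − 1.0047083^−144) = €2,395.54.
Monthly savings = €2,492.69 − €2,395.54 = €97.15.
Break-even = €5,800.00 / €97.15 = 59.70 → 60 months.

60 months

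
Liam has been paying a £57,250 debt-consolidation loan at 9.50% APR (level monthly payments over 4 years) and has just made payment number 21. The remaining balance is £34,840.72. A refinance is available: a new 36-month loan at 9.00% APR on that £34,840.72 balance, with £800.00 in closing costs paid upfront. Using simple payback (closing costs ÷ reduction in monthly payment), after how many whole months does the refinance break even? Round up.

3 months

Current payment = 57,250 × 9.5%/12 / (1 − (1+0.0079167)^−48) = £1,438.30.
Refinanced payment = 34,840.72 × 0.0075000 / (1 − (1+0.0075000)^−36) = £1,107.93.
Monthly savings = £1,438.30 − £1,107.93 = £330.37.
Break-even = £800.00 / £330.37 = 2.42 → 3 months.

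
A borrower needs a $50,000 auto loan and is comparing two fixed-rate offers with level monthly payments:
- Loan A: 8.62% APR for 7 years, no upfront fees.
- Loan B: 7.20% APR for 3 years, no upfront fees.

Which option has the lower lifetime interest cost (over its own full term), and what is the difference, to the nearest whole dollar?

Loan B by $11,023

Loan A: at 8.62% the monthly rate is 0.0071833, so the payment is 50,000 × 0.0071833 / (1 − 1.0071833^−84) = $794.84.
Total interest on Loan A = 84 × $794.84 − $50,000 = $16,766.56.
Loan B: at 7.20% the monthly rate is 0.0060000, so the payment is 50,000 × 0.0060000 / (1 − 1.0060000^−36) = $1,548.43.
Total interest on Loan B = 36 × $1,548.43 − $50,000 = $5,743.48.
Loan B is lower by $11,023.08.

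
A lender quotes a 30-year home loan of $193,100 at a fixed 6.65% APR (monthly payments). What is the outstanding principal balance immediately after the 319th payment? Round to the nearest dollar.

With monthly rate i = 6.65%/12 = 0.0055417, the balance after k of n payments is P · [(1+i)^n − (1+i)^k] / [(1+i)^n − 1].
(1+0.0055417)^360 = 7.31182226 and (1+0.0055417)^319 = 5.82938457, so the balance is 193,100 × (7.31182226 − 5.82938457) / (7.31182226 − 1) = $45,352.78.

$45,353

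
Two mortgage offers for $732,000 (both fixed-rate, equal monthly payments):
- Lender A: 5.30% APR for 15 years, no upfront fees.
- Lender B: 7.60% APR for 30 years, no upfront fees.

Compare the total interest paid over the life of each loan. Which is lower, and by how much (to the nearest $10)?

Lender A: monthly rate = 5.3%/12 = 0.0044167; payment = 732,000 × 0.0044167 / (1 − (1+0.0044167)^−180) = $5,903.65.
Total interest on Lender A = 180 × $5,903.65 − $732,000 = $330,657.00.
Lender B: at 7.60% the monthly rate is 0.0063333, so the payment is 732,000 × 0.0063333 / (1 − 1.0063333^−360) = $5,168.47.
Total interest on Lender B = 360 × $5,168.47 − $732,000 = $1,128,649.20.
Lender A is lower by $797,992.20.

Lender A by $797,990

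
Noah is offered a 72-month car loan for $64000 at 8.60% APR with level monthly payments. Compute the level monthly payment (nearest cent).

$1,140.97

At 8.60% the monthly rate is 0.0071667, so the payment is 64,000 × 0.0071667 / (1 − 1.0071667^−72) = $1,140.97.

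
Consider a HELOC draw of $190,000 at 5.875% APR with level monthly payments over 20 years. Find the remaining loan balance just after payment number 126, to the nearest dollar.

With monthly rate i = 5.875%/12 = 0.0048958, the balance after k of n payments is P · [(1+i)^n − (1+i)^k] / [(1+i)^n − 1].
(1+0.0048958)^240 = 3.22887265 and (1+0.0048958)^126 = 1.85034083, so the balance is 190,000 × (3.22887265 − 1.85034083) / (3.22887265 − 1) = $117,512.79.

$117,513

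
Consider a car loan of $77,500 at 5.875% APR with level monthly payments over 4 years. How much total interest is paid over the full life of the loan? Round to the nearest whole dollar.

$9,651

Monthly rate = 5.875%/12 = 0.0048958; payment = 77,500 × 0.0048958 / (1 − (1+0.0048958)^−48) = $1,815.65.
Total paid = 48 × $1,815.65 = $87,151.20; interest = $87,151.20 − $77,500 = $9,651.20.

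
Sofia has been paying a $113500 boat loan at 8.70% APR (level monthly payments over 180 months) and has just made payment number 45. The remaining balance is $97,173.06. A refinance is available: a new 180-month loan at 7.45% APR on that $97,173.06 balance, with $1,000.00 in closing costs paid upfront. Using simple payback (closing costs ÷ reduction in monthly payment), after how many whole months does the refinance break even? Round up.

Current payment = 113,500 × 8.7%/12 / (1 − (1+0.0072500)^−180) = $1,131.03.
Refinanced payment = 97,173.06 × 0.0062083 / (1 − (1+0.0062083)^−180) = $898.05.
Monthly savings = $1,131.03 − $898.05 = $232.98.
Break-even = $1,000.00 / $232.98 = 4.29 → 5 months.

5 months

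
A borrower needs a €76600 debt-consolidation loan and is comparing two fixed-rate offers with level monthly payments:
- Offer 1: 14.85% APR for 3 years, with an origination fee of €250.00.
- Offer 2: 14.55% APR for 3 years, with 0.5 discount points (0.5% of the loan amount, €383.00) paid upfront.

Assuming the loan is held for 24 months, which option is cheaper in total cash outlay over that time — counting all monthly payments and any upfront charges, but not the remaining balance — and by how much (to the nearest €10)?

Offer 1: at 14.85% the monthly rate is 0.0123750, so the payment is 76,600 × 0.0123750 / (1 − 1.0123750^−36) = €2,649.74.
Offer 2: at 14.55% the monthly rate is 0.0121250, so the payment is 76,600 × 0.0121250 / (1 − 1.0121250^−36) = €2,638.52.
Over 24 months: Offer 1 costs 24 × €2,649.74 + €250.00 = €63,843.76; Offer 2 costs 24 × €2,638.52 + €383.00 = €63,707.48.
Offer 2 is cheaper by €63,843.76 − €63,707.48 = €136.28.

Offer 2 by €140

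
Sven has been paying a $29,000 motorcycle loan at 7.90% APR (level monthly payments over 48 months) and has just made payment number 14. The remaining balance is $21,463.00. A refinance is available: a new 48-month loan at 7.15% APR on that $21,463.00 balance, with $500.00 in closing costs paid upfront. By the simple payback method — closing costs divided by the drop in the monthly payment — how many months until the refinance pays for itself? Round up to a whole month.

Current payment = 29,000 × 7.9%/12 / (1 − (1+0.0065833)^−48) = $706.61.
Refinanced payment = 21,463.00 × 0.0059583 / (1 − (1+0.0059583)^−48) = $515.45.
Monthly savings = $706.61 − $515.45 = $191.16.
Break-even = $500.00 / $191.16 = 2.62 → 3 months.

3 months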